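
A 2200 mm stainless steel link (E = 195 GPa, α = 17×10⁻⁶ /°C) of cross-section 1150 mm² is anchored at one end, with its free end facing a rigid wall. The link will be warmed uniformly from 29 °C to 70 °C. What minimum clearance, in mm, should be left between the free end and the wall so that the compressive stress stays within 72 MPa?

g ≈ 0.721 mm

Free expansion if unrestrained: δ_free = αΔT L = 17×10⁻⁶ × 41 × 2200 = 1.533 mm.
A stress of 72 MPa corresponds to the wall pushing the link back by σL/E = 72×2200/(195×10³) = 0.8123 mm.
The gap must absorb the remainder: g_min = 1.533 − 0.8123 = 0.7211 mm.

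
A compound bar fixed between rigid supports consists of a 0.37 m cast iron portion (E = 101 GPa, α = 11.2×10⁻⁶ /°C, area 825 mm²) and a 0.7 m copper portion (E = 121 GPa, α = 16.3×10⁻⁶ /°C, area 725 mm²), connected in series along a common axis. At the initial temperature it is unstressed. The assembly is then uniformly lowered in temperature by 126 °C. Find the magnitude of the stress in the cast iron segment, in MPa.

σ ≈ 191 MPa (tensile)

Free thermal contraction of the whole bar: Σ αᵢΔT Lᵢ = 11.2×10⁻⁶×126×370 + 16.3×10⁻⁶×126×700 = 1.96 mm.
The rigid supports impose zero overall length change; the single axial force P common to all segments must satisfy P Σ Lᵢ/(AᵢEᵢ) = δ_free.
The series flexibility is Σ Lᵢ/(AᵢEᵢ) = 370/(825×101×10³) + 700/(725×121×10³) = 1.242×10⁻⁵ mm/N.
P = 1.96 / 1.242×10⁻⁵ = 157800 N = 157.8 kN, tensile.
σ_{cast iron} = P / A = 157800 / 825 = 191.3 MPa.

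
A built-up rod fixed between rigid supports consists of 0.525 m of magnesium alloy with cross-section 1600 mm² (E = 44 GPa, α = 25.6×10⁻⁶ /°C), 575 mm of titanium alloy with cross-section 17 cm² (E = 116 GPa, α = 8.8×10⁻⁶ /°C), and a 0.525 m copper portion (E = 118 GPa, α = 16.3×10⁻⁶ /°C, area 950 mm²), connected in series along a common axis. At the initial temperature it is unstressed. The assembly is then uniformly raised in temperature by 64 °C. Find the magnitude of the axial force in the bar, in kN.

If the supports were absent, the total length change would be Σ αᵢΔT Lᵢ = 25.6×10⁻⁶×64×525 + 8.8×10⁻⁶×64×575 + 16.3×10⁻⁶×64×525 = 1.732 mm.
Since the ends are fixed, an axial force P builds up, equal in every segment, with P · Σ Lᵢ/(AᵢEᵢ) = δ_free.
The series flexibility is Σ Lᵢ/(AᵢEᵢ) = 525/(1600×44×10³) + 575/(1700×116×10³) + 525/(950×118×10³) = 1.506×10⁻⁵ mm/N.
P = 1.732 / 1.506×10⁻⁵ = 115000 N = 115 kN, compressive.

P ≈ 115 kN (compressive)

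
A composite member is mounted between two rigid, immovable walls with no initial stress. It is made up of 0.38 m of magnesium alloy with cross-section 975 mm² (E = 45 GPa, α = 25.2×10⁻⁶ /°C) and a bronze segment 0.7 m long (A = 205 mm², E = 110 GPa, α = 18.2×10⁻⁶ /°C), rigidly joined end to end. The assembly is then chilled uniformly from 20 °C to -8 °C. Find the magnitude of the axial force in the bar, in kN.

Free thermal contraction of the whole bar: Σ αᵢΔT Lᵢ = 25.2×10⁻⁶×28×380 + 18.2×10⁻⁶×28×700 = 0.6248 mm.
The walls prevent any net length change, so an axial force P (same in every segment) develops. Compatibility: P · Σ Lᵢ/(AᵢEᵢ) = δ_free.
The series flexibility is Σ Lᵢ/(AᵢEᵢ) = 380/(975×45×10³) + 700/(205×110×10³) = 3.97×10⁻⁵ mm/N.
P = 0.6248 / 3.97×10⁻⁵ = 15740 N = 15.74 kN, tensile.

P ≈ 15.7 kN (tensile)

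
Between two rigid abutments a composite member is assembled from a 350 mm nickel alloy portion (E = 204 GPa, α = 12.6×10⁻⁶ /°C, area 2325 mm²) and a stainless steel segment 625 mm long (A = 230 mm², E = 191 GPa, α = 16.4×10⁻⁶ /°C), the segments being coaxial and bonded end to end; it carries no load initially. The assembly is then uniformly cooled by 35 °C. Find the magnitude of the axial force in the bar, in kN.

P ≈ 34.3 kN (tensile)

If the supports were absent, the total length change would be Σ αᵢΔT Lᵢ = 12.6×10⁻⁶×35×350 + 16.4×10⁻⁶×35×625 = 0.5131 mm.
The walls prevent any net length change, so an axial force P (same in every segment) develops. Compatibility: P · Σ Lᵢ/(AᵢEᵢ) = δ_free.
Σ Lᵢ/(AᵢEᵢ) = 350/(2325×204×10³) + 625/(230×191×10³) = 1.497×10⁻⁵ mm/N.
Hence P = δ_free / Σ(L/AE) = 0.5131/1.497×10⁻⁵ = 34.29 kN (tensile).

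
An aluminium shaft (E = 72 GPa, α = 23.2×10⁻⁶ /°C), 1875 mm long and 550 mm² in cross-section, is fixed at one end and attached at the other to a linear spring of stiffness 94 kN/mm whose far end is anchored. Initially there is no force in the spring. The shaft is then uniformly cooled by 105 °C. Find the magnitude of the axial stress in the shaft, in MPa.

The unrestrained thermal change is αΔT L = 23.2×10⁻⁶ × 105 × 1875 = 4.567 mm.
Let P be the tensile force in the spring. The shaft extends elastically by PL/(AE) and the spring stretches by P/k; together these equal δ_free.
P [ L/(AE) + 1/k ] = δ_free → P [ 1875/(550×72×10³) + 1/(94×10³) ] = 4.567.
P = 4.567 / 5.799×10⁻⁵ = 78770 N.
σ = P/A = 78770/550 = 143.2 MPa.

σ ≈ 143 MPa (tensile)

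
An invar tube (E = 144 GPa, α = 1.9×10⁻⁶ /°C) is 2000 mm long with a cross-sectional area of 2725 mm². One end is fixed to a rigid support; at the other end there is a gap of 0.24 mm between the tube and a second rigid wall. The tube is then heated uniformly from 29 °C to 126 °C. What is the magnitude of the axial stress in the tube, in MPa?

σ ≈ 9.26 MPa (compressive)

Free thermal elongation = αΔT L = 1.9×10⁻⁶ × 97 × 2000 = 0.3686 mm.
After closing the 0.24 mm clearance, 0.3686 − 0.24 = 0.1286 mm of expansion remains to be suppressed by the wall.
That suppressed elongation corresponds to σ = E·Δ/L = 144×10³ × 0.1286/2000 = 9.259 MPa.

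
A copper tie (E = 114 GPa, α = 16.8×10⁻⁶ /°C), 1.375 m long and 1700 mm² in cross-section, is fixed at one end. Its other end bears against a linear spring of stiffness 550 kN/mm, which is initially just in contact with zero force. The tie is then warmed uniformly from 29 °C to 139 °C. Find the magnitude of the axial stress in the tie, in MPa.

σ ≈ 168 MPa (compressive)

If the spring were absent the tie would lengthen by αΔT L = 16.8×10⁻⁶ × 110 × 1375 = 2.541 mm.
Let P be the compressive force at the spring. The tie shortens elastically by PL/(AE) and the spring compresses by P/k; together these equal δ_free.
P [ L/(AE) + 1/k ] = δ_free → P [ 1375/(1700×114×10³) + 1/(550×10³) ] = 2.541.
P = 2.541 / 8.913×10⁻⁶ = 285100 N.
σ = P/A = 285100/1700 = 167.7 MPa.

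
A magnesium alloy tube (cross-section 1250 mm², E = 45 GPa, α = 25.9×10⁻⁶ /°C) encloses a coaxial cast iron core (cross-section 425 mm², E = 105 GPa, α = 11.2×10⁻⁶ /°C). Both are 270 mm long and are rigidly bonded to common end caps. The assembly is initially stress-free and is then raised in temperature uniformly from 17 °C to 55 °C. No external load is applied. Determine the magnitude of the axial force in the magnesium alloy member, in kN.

P ≈ 13.9 kN (compressive in the magnesium alloy)

The magnesium alloy has the larger α, so on heating it would change length more than the cast iron if both were free. The rigid plates force a common final length, so the magnesium alloy is put into compression and the cast iron into tension, with equal and opposite forces P (no external load).
Compatibility of the two members (thermal + elastic change equal): (α₁ − α₂)ΔT = P·[1/(A₁E₁) + 1/(A₂E₂)].
|α₁ − α₂|·ΔT = 14.7×10⁻⁶ × 38 = 0.0005586.
1/(A₁E₁) + 1/(A₂E₂) = 1/(1250×45×10³) + 1/(425×105×10³) = 4.019×10⁻⁸ N⁻¹.
So P = 0.0005586 / 4.019×10⁻⁸ = 13.9 kN.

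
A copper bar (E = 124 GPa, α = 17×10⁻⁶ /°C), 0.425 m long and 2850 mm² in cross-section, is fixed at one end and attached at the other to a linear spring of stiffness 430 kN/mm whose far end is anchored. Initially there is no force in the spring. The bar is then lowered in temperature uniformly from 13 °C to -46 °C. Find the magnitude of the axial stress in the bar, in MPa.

If the spring were absent the bar would shorten by αΔT L = 17×10⁻⁶ × 59 × 425 = 0.4263 mm.
Let P be the tensile force in the spring. The bar extends elastically by PL/(AE) and the spring stretches by P/k; together these equal δ_free.
So P = δ_free / [L/(AE) + 1/k] = 0.4263 / [ 425/(2850×124×10³) + 1/(430×10³) ].
P = 0.4263 / 3.528×10⁻⁶ = 120800 N.
σ = P/A = 120800/2850 = 42.39 MPa.

σ ≈ 42.4 MPa (tensile)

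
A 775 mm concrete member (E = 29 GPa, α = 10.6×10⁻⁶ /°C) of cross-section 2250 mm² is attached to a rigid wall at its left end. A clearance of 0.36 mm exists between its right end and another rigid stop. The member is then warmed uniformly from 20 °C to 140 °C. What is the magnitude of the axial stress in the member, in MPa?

Free thermal elongation = αΔT L = 10.6×10⁻⁶ × 120 × 775 = 0.9858 mm.
After closing the 0.36 mm clearance, 0.9858 − 0.36 = 0.6258 mm of expansion remains to be suppressed by the wall.
So σ = E(δ_free − g)/L = 29×10³ × 0.6258/775 = 23.42 MPa.

σ ≈ 23.4 MPa (compressive)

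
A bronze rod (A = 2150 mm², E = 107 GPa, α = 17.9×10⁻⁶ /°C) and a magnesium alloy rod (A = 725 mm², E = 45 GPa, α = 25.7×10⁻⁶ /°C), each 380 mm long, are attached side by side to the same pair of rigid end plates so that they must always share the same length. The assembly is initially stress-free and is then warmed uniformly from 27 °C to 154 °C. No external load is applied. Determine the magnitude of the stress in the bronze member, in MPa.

The magnesium alloy has the larger α, so on heating it would change length more than the bronze if both were free. The rigid plates force a common final length, so the magnesium alloy is put into compression and the bronze into tension, with equal and opposite forces P (no external load).
Compatibility of the two members (thermal + elastic change equal): (α₁ − α₂)ΔT = P·[1/(A₁E₁) + 1/(A₂E₂)].
|α₁ − α₂|·ΔT = 7.8×10⁻⁶ × 127 = 0.0009906.
1/(A₁E₁) + 1/(A₂E₂) = 1/(2150×107×10³) + 1/(725×45×10³) = 3.5×10⁻⁸ N⁻¹.
P = 0.0009906 / 3.5×10⁻⁸ = 28300 N = 28.3 kN.
σ_{bronze} = P/A₁ = 28300/2150 = 13.16 MPa, tensile.

σ ≈ 13.2 MPa (tensile)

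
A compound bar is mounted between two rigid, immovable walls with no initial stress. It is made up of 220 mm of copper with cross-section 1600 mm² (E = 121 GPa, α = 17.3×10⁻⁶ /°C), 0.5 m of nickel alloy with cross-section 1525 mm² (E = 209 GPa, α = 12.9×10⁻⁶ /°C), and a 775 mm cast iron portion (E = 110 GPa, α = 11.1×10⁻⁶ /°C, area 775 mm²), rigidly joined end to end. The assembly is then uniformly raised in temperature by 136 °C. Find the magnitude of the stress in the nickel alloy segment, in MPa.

With the walls removed the bar would change length by δ_free = Σ αᵢΔT Lᵢ = 17.3×10⁻⁶×136×220 + 12.9×10⁻⁶×136×500 + 11.1×10⁻⁶×136×775 = 2.565 mm.
The rigid supports impose zero overall length change; the single axial force P common to all segments must satisfy P Σ Lᵢ/(AᵢEᵢ) = δ_free.
Σ Lᵢ/(AᵢEᵢ) = 220/(1600×121×10³) + 500/(1525×209×10³) + 775/(775×110×10³) = 1.18×10⁻⁵ mm/N.
P = 2.565 / 1.18×10⁻⁵ = 217400 N = 217.4 kN, compressive.
σ_{nickel alloy} = P / A = 217400 / 1525 = 142.6 MPa.

σ ≈ 143 MPa (compressive)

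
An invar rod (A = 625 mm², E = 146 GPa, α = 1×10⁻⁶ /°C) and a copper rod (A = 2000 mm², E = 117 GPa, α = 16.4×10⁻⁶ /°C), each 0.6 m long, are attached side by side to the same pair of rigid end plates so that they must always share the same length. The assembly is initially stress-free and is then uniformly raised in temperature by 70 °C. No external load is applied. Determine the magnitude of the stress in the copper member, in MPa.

Equilibrium of a rigid end plate with no external load gives equal and opposite internal forces ±P in the two members. Since α_{copper} > α_{invar}, heating drives the copper into compression and the invar into tension.
Setting the final lengths equal and cancelling L: (α₁ − α₂)ΔT = P/(A₁E₁) + P/(A₂E₂).
|α₁ − α₂|·ΔT = 15.4×10⁻⁶ × 70 = 0.001078.
1/(A₁E₁) + 1/(A₂E₂) = 1/(625×146×10³) + 1/(2000×117×10³) = 1.523×10⁻⁸ N⁻¹.
So P = 0.001078 / 1.523×10⁻⁸ = 70.77 kN.
σ_{copper} = P/A₂ = 70770/2000 = 35.39 MPa, compressive.

σ ≈ 35.4 MPa (compressive)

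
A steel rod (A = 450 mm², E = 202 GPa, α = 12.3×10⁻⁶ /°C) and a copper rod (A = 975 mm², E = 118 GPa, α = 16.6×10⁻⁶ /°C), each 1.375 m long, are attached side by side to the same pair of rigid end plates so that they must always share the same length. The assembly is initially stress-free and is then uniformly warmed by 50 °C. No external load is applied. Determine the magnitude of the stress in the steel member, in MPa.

Both members must finish at the same length. With the larger α, the copper tends to over-expand; the plates restrain it, putting the copper in compression and the steel in tension. With no external load the two internal forces are equal and opposite, magnitude P.
Compatibility of the two members (thermal + elastic change equal): (α₁ − α₂)ΔT = P·[1/(A₁E₁) + 1/(A₂E₂)].
|α₁ − α₂|·ΔT = 4.3×10⁻⁶ × 50 = 0.000215.
1/(A₁E₁) + 1/(A₂E₂) = 1/(450×202×10³) + 1/(975×118×10³) = 1.969×10⁻⁸ N⁻¹.
P = 0.000215 / 1.969×10⁻⁸ = 10920 N = 10.92 kN.
σ_{steel} = P/A₁ = 10920/450 = 24.26 MPa, tensile.

σ ≈ 24.3 MPa (tensile)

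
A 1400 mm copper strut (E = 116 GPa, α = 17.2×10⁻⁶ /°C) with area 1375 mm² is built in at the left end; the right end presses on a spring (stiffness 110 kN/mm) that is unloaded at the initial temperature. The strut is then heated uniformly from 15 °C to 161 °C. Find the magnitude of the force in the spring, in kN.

If the spring were absent the strut would lengthen by αΔT L = 17.2×10⁻⁶ × 146 × 1400 = 3.516 mm.
With a force P in the spring, the elastic change of the strut is PL/(AE) and that of the spring is P/k; compatibility requires their sum to equal δ_free.
So P = δ_free / [L/(AE) + 1/k] = 3.516 / [ 1400/(1375×116×10³) + 1/(110×10³) ].
P = 3.516 / 1.787×10⁻⁵ = 196800 N.

P ≈ 197 kN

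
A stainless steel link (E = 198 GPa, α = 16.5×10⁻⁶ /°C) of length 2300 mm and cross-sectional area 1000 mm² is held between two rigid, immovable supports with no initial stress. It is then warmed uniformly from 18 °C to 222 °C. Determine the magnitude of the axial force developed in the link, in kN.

P ≈ 666 kN (compressive)

The ends cannot move, so σ = EαΔT = 198×10³ × 16.5×10⁻⁶ × 204 = 666.5 MPa.
P = AEαΔT = 1000 × 198×10³ × 16.5×10⁻⁶ × 204 = 666.5 kN (compressive).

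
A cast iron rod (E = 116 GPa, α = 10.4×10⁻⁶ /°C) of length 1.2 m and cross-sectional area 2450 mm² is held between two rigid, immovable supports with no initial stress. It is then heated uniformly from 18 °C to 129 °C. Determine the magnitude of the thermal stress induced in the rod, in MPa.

σ ≈ 134 MPa (compressive)

The supports are rigid, so the total axial strain is zero. The restrained thermal strain is ε = αΔT = 10.4×10⁻⁶ × 111 = 1154.4×10⁻⁶.
σ = EαΔT = 116×10³ × 10.4×10⁻⁶ × 111 = 133.9 MPa (compressive; the rod is trying to expand).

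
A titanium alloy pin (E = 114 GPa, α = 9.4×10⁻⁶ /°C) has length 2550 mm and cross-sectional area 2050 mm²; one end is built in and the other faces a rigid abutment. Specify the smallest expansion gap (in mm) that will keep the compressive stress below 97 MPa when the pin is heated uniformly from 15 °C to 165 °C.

g ≈ 1.43 mm

Free expansion if unrestrained: δ_free = αΔT L = 9.4×10⁻⁶ × 150 × 2550 = 3.595 mm.
A stress of 97 MPa corresponds to the wall pushing the pin back by σL/E = 97×2550/(114×10³) = 2.17 mm.
The gap must absorb the remainder: g_min = 3.595 − 2.17 = 1.426 mm.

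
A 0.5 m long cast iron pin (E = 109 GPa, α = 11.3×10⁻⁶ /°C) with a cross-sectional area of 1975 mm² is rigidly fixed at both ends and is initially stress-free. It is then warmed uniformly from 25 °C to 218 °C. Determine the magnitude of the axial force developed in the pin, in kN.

Full restraint means ε = 0, so the stress is σ = EαΔT = 109×10³ × 11.3×10⁻⁶ × 193 = 237.7 MPa.
P = AEαΔT = 1975 × 109×10³ × 11.3×10⁻⁶ × 193 = 469.5 kN (compressive).

P ≈ 469 kN (compressive)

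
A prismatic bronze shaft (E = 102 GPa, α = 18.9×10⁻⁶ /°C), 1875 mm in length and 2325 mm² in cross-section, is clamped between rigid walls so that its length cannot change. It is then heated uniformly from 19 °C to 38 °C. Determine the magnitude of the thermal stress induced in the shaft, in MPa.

σ ≈ 36.6 MPa (compressive)

With length fixed, the mechanical strain must cancel the thermal strain αΔT = 18.9×10⁻⁶ × 19 = 359.1×10⁻⁶.
σ = EαΔT = 102×10³ × 18.9×10⁻⁶ × 19 = 36.63 MPa (compressive; the shaft is trying to expand).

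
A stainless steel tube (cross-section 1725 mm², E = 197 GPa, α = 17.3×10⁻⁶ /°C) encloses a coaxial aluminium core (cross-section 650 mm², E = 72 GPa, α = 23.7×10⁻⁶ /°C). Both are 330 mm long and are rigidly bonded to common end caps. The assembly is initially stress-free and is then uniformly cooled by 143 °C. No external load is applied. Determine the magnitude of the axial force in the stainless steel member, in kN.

The aluminium has the larger α, so on cooling it would change length more than the stainless steel if both were free. The rigid plates force a common final length, so the aluminium is put into tension and the stainless steel into compression, with equal and opposite forces P (no external load).
Setting the final lengths equal and cancelling L: (α₁ − α₂)ΔT = P/(A₁E₁) + P/(A₂E₂).
|α₁ − α₂|·ΔT = 6.4×10⁻⁶ × 143 = 0.0009152.
1/(A₁E₁) + 1/(A₂E₂) = 1/(1725×197×10³) + 1/(650×72×10³) = 2.431×10⁻⁸ N⁻¹.
P = 0.0009152 / 2.431×10⁻⁸ = 37650 N = 37.65 kN.

P ≈ 37.6 kN (compressive in the stainless steel)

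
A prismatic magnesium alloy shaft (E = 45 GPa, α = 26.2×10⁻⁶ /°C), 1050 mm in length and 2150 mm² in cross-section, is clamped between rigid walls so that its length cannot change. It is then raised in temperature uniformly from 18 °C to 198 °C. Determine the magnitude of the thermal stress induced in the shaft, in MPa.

σ ≈ 212 MPa (compressive)

Because both ends are immovable the net strain is zero, and the suppressed thermal strain is αΔT = 26.2×10⁻⁶ × 180 = 4716×10⁻⁶.
σ = EαΔT = 45×10³ × 26.2×10⁻⁶ × 180 = 212.2 MPa (compressive; the shaft is trying to expand).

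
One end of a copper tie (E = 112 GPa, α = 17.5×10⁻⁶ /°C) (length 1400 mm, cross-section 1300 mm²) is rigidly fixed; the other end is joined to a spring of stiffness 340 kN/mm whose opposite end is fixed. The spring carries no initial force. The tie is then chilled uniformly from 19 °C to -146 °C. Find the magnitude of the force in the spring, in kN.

The unrestrained thermal change is αΔT L = 17.5×10⁻⁶ × 165 × 1400 = 4.042 mm.
Let P be the tensile force in the spring. The tie extends elastically by PL/(AE) and the spring stretches by P/k; together these equal δ_free.
So P = δ_free / [L/(AE) + 1/k] = 4.042 / [ 1400/(1300×112×10³) + 1/(340×10³) ].
P = 4.042 / 1.256×10⁻⁵ = 321900 N.

P ≈ 322 kN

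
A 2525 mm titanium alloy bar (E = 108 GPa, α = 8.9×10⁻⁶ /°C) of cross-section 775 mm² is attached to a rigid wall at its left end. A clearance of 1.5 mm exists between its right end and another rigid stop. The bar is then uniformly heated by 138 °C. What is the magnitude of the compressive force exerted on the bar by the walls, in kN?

P ≈ 53.1 kN

Unrestrained expansion: δ_free = αΔT L = 8.9×10⁻⁶ × 138 × 2525 = 3.101 mm.
The gap closes (δ_free > 1.5 mm) and the wall then resists a further 3.101 − 1.5 = 1.601 mm of expansion.
So σ = E(δ_free − g)/L = 108×10³ × 1.601/2525 = 68.49 MPa.
Force on the wall = σA = 68.49 × 775 mm² = 53.08 kN.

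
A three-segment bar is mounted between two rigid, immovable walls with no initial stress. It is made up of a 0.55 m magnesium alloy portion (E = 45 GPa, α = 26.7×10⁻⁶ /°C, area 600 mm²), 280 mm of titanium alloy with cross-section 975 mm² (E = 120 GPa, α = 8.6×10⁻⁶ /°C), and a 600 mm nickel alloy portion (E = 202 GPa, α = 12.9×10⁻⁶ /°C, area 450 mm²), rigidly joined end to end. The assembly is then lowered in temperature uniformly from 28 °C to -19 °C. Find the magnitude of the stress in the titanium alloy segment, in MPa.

σ ≈ 40.8 MPa (tensile)

Free thermal contraction of the whole bar: Σ αᵢΔT Lᵢ = 26.7×10⁻⁶×47×550 + 8.6×10⁻⁶×47×280 + 12.9×10⁻⁶×47×600 = 1.167 mm.
The rigid supports impose zero overall length change; the single axial force P common to all segments must satisfy P Σ Lᵢ/(AᵢEᵢ) = δ_free.
Σ Lᵢ/(AᵢEᵢ) = 550/(600×45×10³) + 280/(975×120×10³) + 600/(450×202×10³) = 2.936×10⁻⁵ mm/N.
P = 1.167 / 2.936×10⁻⁵ = 39750 N = 39.75 kN, tensile.
σ_{titanium alloy} = P / A = 39750 / 975 = 40.77 MPa.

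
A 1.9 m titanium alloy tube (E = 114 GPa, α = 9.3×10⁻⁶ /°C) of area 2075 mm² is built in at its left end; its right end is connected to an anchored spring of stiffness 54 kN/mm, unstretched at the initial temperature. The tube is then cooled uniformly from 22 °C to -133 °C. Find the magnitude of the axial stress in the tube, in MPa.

σ ≈ 49.7 MPa (tensile)

If the spring were absent the tube would shorten by αΔT L = 9.3×10⁻⁶ × 155 × 1900 = 2.739 mm.
Let P be the tensile force in the spring. The tube extends elastically by PL/(AE) and the spring stretches by P/k; together these equal δ_free.
So P = δ_free / [L/(AE) + 1/k] = 2.739 / [ 1900/(2075×114×10³) + 1/(54×10³) ].
P = 2.739 / 2.655×10⁻⁵ = 103200 N.
σ = P/A = 103200/2075 = 49.71 MPa.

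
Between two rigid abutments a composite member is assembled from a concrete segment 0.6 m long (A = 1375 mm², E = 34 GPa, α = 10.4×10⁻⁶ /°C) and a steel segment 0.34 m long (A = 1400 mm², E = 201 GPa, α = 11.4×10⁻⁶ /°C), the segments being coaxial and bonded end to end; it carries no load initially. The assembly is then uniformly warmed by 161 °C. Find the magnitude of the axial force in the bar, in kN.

P ≈ 116 kN (compressive)

Free thermal expansion of the whole bar: Σ αᵢΔT Lᵢ = 10.4×10⁻⁶×161×600 + 11.4×10⁻⁶×161×340 = 1.629 mm.
The rigid supports impose zero overall length change; the single axial force P common to all segments must satisfy P Σ Lᵢ/(AᵢEᵢ) = δ_free.
The series flexibility is Σ Lᵢ/(AᵢEᵢ) = 600/(1375×34×10³) + 340/(1400×201×10³) = 1.404×10⁻⁵ mm/N.
P = 1.629 / 1.404×10⁻⁵ = 116000 N = 116 kN, compressive.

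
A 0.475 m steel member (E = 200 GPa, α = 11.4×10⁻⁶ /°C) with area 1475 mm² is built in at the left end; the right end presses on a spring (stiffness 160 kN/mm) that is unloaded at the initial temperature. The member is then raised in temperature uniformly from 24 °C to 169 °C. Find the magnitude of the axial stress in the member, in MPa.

σ ≈ 67.7 MPa (compressive)

The unrestrained thermal change is αΔT L = 11.4×10⁻⁶ × 145 × 475 = 0.7852 mm.
With a force P in the spring, the elastic change of the member is PL/(AE) and that of the spring is P/k; compatibility requires their sum to equal δ_free.
So P = δ_free / [L/(AE) + 1/k] = 0.7852 / [ 475/(1475×200×10³) + 1/(160×10³) ].
P = 0.7852 / 7.86×10⁻⁶ = 99890 N.
σ = P/A = 99890/1475 = 67.72 MPa.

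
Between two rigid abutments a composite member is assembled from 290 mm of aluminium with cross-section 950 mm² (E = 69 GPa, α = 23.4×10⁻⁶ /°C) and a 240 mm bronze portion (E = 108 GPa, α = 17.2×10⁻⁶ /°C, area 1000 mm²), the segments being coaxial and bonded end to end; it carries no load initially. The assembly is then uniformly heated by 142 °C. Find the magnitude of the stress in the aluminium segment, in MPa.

σ ≈ 245 MPa (compressive)

With the walls removed the bar would change length by δ_free = Σ αᵢΔT Lᵢ = 23.4×10⁻⁶×142×290 + 17.2×10⁻⁶×142×240 = 1.55 mm.
The walls prevent any net length change, so an axial force P (same in every segment) develops. Compatibility: P · Σ Lᵢ/(AᵢEᵢ) = δ_free.
Σ Lᵢ/(AᵢEᵢ) = 290/(950×69×10³) + 240/(1000×108×10³) = 6.646×10⁻⁶ mm/N.
So P = 1.55 / 6.646×10⁻⁶ = 233.2 kN, compressive.
σ_{aluminium} = P / A = 233200 / 950 = 245.5 MPa.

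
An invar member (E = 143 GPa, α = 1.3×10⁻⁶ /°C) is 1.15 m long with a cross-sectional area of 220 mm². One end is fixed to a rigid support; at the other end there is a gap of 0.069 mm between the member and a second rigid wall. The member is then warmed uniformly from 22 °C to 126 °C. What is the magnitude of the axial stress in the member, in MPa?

If the wall were absent the member would grow by αΔT L = 1.3×10⁻⁶ × 104 × 1150 = 0.1555 mm.
This exceeds the 0.069 mm gap, so the wall pushes back. The portion of expansion that must be recovered elastically is δ_free − gap = 0.1555 − 0.069 = 0.08648 mm.
That suppressed elongation corresponds to σ = E·Δ/L = 143×10³ × 0.08648/1150 = 10.75 MPa.

σ ≈ 10.8 MPa (compressive)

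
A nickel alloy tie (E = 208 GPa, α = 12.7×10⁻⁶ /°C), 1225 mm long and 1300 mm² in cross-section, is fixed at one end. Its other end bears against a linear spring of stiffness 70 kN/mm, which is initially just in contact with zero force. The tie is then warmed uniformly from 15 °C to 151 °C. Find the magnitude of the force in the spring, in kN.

P ≈ 112 kN

Free thermal expansion: δ_free = αΔT L = 12.7×10⁻⁶ × 136 × 1225 = 2.116 mm.
Let P be the compressive force at the spring. The tie shortens elastically by PL/(AE) and the spring compresses by P/k; together these equal δ_free.
P [ L/(AE) + 1/k ] = δ_free → P [ 1225/(1300×208×10³) + 1/(70×10³) ] = 2.116.
P = 2.116 / 1.882×10⁻⁵ = 112400 N.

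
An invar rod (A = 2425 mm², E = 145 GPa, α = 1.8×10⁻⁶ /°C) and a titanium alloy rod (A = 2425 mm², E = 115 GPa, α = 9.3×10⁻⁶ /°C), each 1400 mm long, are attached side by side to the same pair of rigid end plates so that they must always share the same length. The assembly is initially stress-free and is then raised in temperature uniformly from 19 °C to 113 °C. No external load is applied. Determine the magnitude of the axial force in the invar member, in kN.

The titanium alloy has the larger α, so on heating it would change length more than the invar if both were free. The rigid plates force a common final length, so the titanium alloy is put into compression and the invar into tension, with equal and opposite forces P (no external load).
Setting the final lengths equal and cancelling L: (α₁ − α₂)ΔT = P/(A₁E₁) + P/(A₂E₂).
|α₁ − α₂|·ΔT = 7.5×10⁻⁶ × 94 = 0.000705.
1/(A₁E₁) + 1/(A₂E₂) = 1/(2425×145×10³) + 1/(2425×115×10³) = 6.43×10⁻⁹ N⁻¹.
P = 0.000705 / 6.43×10⁻⁹ = 109600 N = 109.6 kN.

P ≈ 110 kN (tensile in the invar)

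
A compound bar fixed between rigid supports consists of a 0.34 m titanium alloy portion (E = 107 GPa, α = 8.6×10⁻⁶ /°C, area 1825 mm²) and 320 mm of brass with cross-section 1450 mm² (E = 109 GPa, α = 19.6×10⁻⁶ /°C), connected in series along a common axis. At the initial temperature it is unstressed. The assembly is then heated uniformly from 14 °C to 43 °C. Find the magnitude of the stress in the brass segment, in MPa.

σ ≈ 48.8 MPa (compressive)

Free thermal expansion of the whole bar: Σ αᵢΔT Lᵢ = 8.6×10⁻⁶×29×340 + 19.6×10⁻⁶×29×320 = 0.2667 mm.
The rigid supports impose zero overall length change; the single axial force P common to all segments must satisfy P Σ Lᵢ/(AᵢEᵢ) = δ_free.
Σ Lᵢ/(AᵢEᵢ) = 340/(1825×107×10³) + 320/(1450×109×10³) = 3.766×10⁻⁶ mm/N.
So P = 0.2667 / 3.766×10⁻⁶ = 70.82 kN, compressive.
σ_{brass} = P / A = 70820 / 1450 = 48.84 MPa.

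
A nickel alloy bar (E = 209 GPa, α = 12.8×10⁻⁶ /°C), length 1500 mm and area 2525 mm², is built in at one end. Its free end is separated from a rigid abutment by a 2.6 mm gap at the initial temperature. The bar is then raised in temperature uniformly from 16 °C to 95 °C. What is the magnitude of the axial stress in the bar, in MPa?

Unrestrained expansion: δ_free = αΔT L = 12.8×10⁻⁶ × 79 × 1500 = 1.517 mm.
This is smaller than the 2.6 mm clearance, so the bar expands freely without reaching the stop — the stress is zero.

σ ≈ 0 MPa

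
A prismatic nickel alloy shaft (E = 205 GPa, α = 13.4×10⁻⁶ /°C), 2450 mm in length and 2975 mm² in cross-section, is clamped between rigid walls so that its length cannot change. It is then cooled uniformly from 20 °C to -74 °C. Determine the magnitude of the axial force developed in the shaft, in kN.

P ≈ 768 kN (tensile)

The ends cannot move, so σ = EαΔT = 205×10³ × 13.4×10⁻⁶ × 94 = 258.2 MPa.
Then P = σA = 258.2 × 2975 mm² = 768.2 kN, tensile.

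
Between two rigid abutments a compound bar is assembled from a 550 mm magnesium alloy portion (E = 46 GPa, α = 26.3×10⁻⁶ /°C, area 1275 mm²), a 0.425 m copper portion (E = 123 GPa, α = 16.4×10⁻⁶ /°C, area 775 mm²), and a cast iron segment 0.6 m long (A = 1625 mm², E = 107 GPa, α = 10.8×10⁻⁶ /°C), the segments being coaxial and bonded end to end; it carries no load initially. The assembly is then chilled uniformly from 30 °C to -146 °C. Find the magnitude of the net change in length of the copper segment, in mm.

|ΔL| ≈ 0.0404 mm

Free thermal contraction of the whole bar: Σ αᵢΔT Lᵢ = 26.3×10⁻⁶×176×550 + 16.4×10⁻⁶×176×425 + 10.8×10⁻⁶×176×600 = 4.913 mm.
The walls prevent any net length change, so an axial force P (same in every segment) develops. Compatibility: P · Σ Lᵢ/(AᵢEᵢ) = δ_free.
Σ Lᵢ/(AᵢEᵢ) = 550/(1275×46×10³) + 425/(775×123×10³) + 600/(1625×107×10³) = 1.729×10⁻⁵ mm/N.
Hence P = δ_free / Σ(L/AE) = 4.913/1.729×10⁻⁵ = 284.2 kN (tensile).
For the copper segment, free thermal change = 16.4×10⁻⁶×176×425 = 1.227 mm and elastic change from P = 284200×425/(775×123×10³) = 1.267 mm; these oppose, so the net change is 0.0404 mm (segment lengthens).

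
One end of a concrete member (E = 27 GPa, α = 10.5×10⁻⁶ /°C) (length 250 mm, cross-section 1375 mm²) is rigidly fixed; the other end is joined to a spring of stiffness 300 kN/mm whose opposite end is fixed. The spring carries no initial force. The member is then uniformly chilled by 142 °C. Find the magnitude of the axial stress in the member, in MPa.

The unrestrained thermal change is αΔT L = 10.5×10⁻⁶ × 142 × 250 = 0.3727 mm.
Let P be the tensile force in the spring. The member extends elastically by PL/(AE) and the spring stretches by P/k; together these equal δ_free.
P [ L/(AE) + 1/k ] = δ_free → P [ 250/(1375×27×10³) + 1/(300×10³) ] = 0.3727.
P = 0.3727 / 1.007×10⁻⁵ = 37030 N.
σ = P/A = 37030/1375 = 26.93 MPa.

σ ≈ 26.9 MPa (tensile)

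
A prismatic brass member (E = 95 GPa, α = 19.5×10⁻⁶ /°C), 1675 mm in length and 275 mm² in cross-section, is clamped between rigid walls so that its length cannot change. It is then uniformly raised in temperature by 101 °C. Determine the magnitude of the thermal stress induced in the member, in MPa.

The supports are rigid, so the total axial strain is zero. The restrained thermal strain is ε = αΔT = 19.5×10⁻⁶ × 101 = 1969.5×10⁻⁶.
The stress required to suppress this strain is σ = Eε = 95×10³ × 1969.5×10⁻⁶ = 187.1 MPa, compressive since the member is trying to expand.

σ ≈ 187 MPa (compressive)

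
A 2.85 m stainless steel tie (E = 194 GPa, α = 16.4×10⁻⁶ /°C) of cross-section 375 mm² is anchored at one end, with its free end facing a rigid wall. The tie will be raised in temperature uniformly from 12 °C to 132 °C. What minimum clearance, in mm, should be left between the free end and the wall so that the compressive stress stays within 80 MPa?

g ≈ 4.43 mm

With no wall the tie would lengthen by αΔT L = 16.4×10⁻⁶ × 120 × 2850 = 5.609 mm.
A stress of 80 MPa corresponds to the wall pushing the tie back by σL/E = 80×2850/(194×10³) = 1.175 mm.
So the gap has to take up the difference, g_min = δ_free − σL/E = 5.609 − 1.175 = 4.434 mm.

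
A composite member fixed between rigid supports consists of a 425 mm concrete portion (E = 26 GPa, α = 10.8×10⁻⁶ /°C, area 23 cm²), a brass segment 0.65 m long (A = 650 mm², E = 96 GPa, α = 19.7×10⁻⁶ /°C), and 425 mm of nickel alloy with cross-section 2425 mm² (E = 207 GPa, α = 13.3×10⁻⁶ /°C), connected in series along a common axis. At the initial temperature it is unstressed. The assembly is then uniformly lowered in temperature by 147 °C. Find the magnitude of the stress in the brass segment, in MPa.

σ ≈ 284 MPa (tensile)

With the walls removed the bar would change length by δ_free = Σ αᵢΔT Lᵢ = 10.8×10⁻⁶×147×425 + 19.7×10⁻⁶×147×650 + 13.3×10⁻⁶×147×425 = 3.388 mm.
The walls prevent any net length change, so an axial force P (same in every segment) develops. Compatibility: P · Σ Lᵢ/(AᵢEᵢ) = δ_free.
The series flexibility is Σ Lᵢ/(AᵢEᵢ) = 425/(2300×26×10³) + 650/(650×96×10³) + 425/(2425×207×10³) = 1.837×10⁻⁵ mm/N.
P = 3.388 / 1.837×10⁻⁵ = 184400 N = 184.4 kN, tensile.
σ_{brass} = P / A = 184400 / 650 = 283.7 MPa.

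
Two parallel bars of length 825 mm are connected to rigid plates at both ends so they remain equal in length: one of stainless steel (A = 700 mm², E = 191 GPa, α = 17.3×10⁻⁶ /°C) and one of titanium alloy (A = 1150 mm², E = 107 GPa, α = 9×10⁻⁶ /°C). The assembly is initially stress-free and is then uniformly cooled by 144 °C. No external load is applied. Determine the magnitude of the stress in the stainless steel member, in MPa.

Both members must finish at the same length. With the larger α, the stainless steel tends to over-contract; the plates restrain it, putting the stainless steel in tension and the titanium alloy in compression. With no external load the two internal forces are equal and opposite, magnitude P.
Compatibility of the two members (thermal + elastic change equal): (α₁ − α₂)ΔT = P·[1/(A₁E₁) + 1/(A₂E₂)].
|α₁ − α₂|·ΔT = 8.3×10⁻⁶ × 144 = 0.001195.
1/(A₁E₁) + 1/(A₂E₂) = 1/(700×191×10³) + 1/(1150×107×10³) = 1.561×10⁻⁸ N⁻¹.
P = 0.001195 / 1.561×10⁻⁸ = 76580 N = 76.58 kN.
σ_{stainless steel} = P/A₁ = 76580/700 = 109.4 MPa, tensile.

σ ≈ 109 MPa (tensile)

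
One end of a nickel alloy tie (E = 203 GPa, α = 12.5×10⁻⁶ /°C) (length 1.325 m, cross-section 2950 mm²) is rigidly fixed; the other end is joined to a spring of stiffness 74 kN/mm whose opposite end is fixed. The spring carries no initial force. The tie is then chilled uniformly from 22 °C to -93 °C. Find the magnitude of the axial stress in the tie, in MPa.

Free thermal contraction: δ_free = αΔT L = 12.5×10⁻⁶ × 115 × 1325 = 1.905 mm.
With a force P in the spring, the elastic change of the tie is PL/(AE) and that of the spring is P/k; compatibility requires their sum to equal δ_free.
So P = δ_free / [L/(AE) + 1/k] = 1.905 / [ 1325/(2950×203×10³) + 1/(74×10³) ].
P = 1.905 / 1.573×10⁻⁵ = 121100 N.
σ = P/A = 121100/2950 = 41.06 MPa.

σ ≈ 41.1 MPa (tensile)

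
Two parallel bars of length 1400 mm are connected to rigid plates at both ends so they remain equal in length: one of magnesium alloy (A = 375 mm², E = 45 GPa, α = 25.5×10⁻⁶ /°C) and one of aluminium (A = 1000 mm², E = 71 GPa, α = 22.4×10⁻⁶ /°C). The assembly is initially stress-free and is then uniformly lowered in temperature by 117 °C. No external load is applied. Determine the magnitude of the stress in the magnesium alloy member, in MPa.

σ ≈ 13.2 MPa (tensile)

The magnesium alloy has the larger α, so on cooling it would change length more than the aluminium if both were free. The rigid plates force a common final length, so the magnesium alloy is put into tension and the aluminium into compression, with equal and opposite forces P (no external load).
Equating the net (thermal + elastic) strains gives |α₁ − α₂|·ΔT = P·[1/(A₁E₁) + 1/(A₂E₂)].
|α₁ − α₂|·ΔT = 3.1×10⁻⁶ × 117 = 0.0003627.
1/(A₁E₁) + 1/(A₂E₂) = 1/(375×45×10³) + 1/(1000×71×10³) = 7.334×10⁻⁸ N⁻¹.
P = 0.0003627 / 7.334×10⁻⁸ = 4945 N = 4.945 kN.
σ_{magnesium alloy} = P/A₁ = 4945/375 = 13.19 MPa, tensile.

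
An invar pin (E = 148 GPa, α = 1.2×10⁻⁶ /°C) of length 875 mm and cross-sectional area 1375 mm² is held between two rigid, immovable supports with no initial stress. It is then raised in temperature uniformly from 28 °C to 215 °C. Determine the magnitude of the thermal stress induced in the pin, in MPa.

σ ≈ 33.2 MPa (compressive)

With length fixed, the mechanical strain must cancel the thermal strain αΔT = 1.2×10⁻⁶ × 187 = 224.4×10⁻⁶.
Hence σ = E·αΔT = 148×10³ × 224.4×10⁻⁶ = 33.21 MPa, compressive.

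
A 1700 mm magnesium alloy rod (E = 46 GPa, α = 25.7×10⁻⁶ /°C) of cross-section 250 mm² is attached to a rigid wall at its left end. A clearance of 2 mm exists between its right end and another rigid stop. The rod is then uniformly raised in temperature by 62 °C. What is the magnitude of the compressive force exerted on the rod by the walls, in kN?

Free thermal elongation = αΔT L = 25.7×10⁻⁶ × 62 × 1700 = 2.709 mm.
This exceeds the 2 mm gap, so the wall pushes back. The portion of expansion that must be recovered elastically is δ_free − gap = 2.709 − 2 = 0.7088 mm.
Compatibility: PL/(AE) = 0.7088 mm, so σ = P/A = E × (0.7088/1700) = 19.18 MPa.
P = σA = 19.18 × 250 = 4.795 kN.

P ≈ 4.79 kN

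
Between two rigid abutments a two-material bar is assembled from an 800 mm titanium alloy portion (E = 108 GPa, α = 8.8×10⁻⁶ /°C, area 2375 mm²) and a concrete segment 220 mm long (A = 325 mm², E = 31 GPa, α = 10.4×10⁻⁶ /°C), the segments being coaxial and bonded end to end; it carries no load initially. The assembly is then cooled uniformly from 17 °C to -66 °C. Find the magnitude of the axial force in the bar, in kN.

P ≈ 31 kN (tensile)

With the walls removed the bar would change length by δ_free = Σ αᵢΔT Lᵢ = 8.8×10⁻⁶×83×800 + 10.4×10⁻⁶×83×220 = 0.7742 mm.
The walls prevent any net length change, so an axial force P (same in every segment) develops. Compatibility: P · Σ Lᵢ/(AᵢEᵢ) = δ_free.
The series flexibility is Σ Lᵢ/(AᵢEᵢ) = 800/(2375×108×10³) + 220/(325×31×10³) = 2.496×10⁻⁵ mm/N.
P = 0.7742 / 2.496×10⁻⁵ = 31020 N = 31.02 kN, tensile.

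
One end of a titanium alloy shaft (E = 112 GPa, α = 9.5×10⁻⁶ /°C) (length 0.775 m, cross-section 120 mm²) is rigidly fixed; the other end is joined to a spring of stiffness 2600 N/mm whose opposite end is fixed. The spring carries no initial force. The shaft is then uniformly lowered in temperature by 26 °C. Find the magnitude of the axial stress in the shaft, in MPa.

Free thermal contraction: δ_free = αΔT L = 9.5×10⁻⁶ × 26 × 775 = 0.1914 mm.
Let P be the tensile force in the spring. The shaft extends elastically by PL/(AE) and the spring stretches by P/k; together these equal δ_free.
So P = δ_free / [L/(AE) + 1/k] = 0.1914 / [ 775/(120×112×10³) + 1/(2600) ].
P = 0.1914 / 0.0004423 = 432.8 N.
σ = P/A = 432.8/120 = 3.607 MPa.

σ ≈ 3.61 MPa (tensile)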